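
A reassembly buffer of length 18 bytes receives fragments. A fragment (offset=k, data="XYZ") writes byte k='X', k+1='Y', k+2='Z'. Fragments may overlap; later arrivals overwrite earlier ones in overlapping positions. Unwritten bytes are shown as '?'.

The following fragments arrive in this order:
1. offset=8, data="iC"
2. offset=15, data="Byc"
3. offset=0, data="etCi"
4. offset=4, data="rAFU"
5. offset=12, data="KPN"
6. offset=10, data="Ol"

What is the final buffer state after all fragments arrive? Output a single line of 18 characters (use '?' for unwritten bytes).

Answer: etCirAFUiCOlKPNByc

Derivation:
Fragment 1: offset=8 data="iC" -> buffer=????????iC????????
Fragment 2: offset=15 data="Byc" -> buffer=????????iC?????Byc
Fragment 3: offset=0 data="etCi" -> buffer=etCi????iC?????Byc
Fragment 4: offset=4 data="rAFU" -> buffer=etCirAFUiC?????Byc
Fragment 5: offset=12 data="KPN" -> buffer=etCirAFUiC??KPNByc
Fragment 6: offset=10 data="Ol" -> buffer=etCirAFUiCOlKPNByc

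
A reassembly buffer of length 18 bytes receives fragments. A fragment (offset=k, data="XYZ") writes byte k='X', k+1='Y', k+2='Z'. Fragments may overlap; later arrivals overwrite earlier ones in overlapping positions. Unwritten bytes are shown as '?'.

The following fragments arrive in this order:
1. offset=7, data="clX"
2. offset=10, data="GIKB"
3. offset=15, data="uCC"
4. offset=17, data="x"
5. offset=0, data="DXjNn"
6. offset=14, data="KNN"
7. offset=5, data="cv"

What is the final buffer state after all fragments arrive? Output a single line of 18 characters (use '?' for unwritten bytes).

Answer: DXjNncvclXGIKBKNNx

Derivation:
Fragment 1: offset=7 data="clX" -> buffer=???????clX????????
Fragment 2: offset=10 data="GIKB" -> buffer=???????clXGIKB????
Fragment 3: offset=15 data="uCC" -> buffer=???????clXGIKB?uCC
Fragment 4: offset=17 data="x" -> buffer=???????clXGIKB?uCx
Fragment 5: offset=0 data="DXjNn" -> buffer=DXjNn??clXGIKB?uCx
Fragment 6: offset=14 data="KNN" -> buffer=DXjNn??clXGIKBKNNx
Fragment 7: offset=5 data="cv" -> buffer=DXjNncvclXGIKBKNNx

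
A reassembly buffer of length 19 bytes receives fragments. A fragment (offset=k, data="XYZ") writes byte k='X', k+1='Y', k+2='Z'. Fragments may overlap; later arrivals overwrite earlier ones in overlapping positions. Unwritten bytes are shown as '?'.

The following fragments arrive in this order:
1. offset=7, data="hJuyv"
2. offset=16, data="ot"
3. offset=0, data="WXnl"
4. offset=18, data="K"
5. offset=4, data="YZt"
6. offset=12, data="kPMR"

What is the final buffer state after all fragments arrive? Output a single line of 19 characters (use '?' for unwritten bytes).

Fragment 1: offset=7 data="hJuyv" -> buffer=???????hJuyv???????
Fragment 2: offset=16 data="ot" -> buffer=???????hJuyv????ot?
Fragment 3: offset=0 data="WXnl" -> buffer=WXnl???hJuyv????ot?
Fragment 4: offset=18 data="K" -> buffer=WXnl???hJuyv????otK
Fragment 5: offset=4 data="YZt" -> buffer=WXnlYZthJuyv????otK
Fragment 6: offset=12 data="kPMR" -> buffer=WXnlYZthJuyvkPMRotK

Answer: WXnlYZthJuyvkPMRotK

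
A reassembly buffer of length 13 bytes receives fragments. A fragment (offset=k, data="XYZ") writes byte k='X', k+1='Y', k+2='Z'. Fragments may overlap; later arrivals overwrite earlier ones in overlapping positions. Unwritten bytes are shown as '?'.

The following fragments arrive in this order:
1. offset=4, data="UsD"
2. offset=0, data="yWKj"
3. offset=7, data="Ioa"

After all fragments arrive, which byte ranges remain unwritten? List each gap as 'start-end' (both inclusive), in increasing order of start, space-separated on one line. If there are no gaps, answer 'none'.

Fragment 1: offset=4 len=3
Fragment 2: offset=0 len=4
Fragment 3: offset=7 len=3
Gaps: 10-12

Answer: 10-12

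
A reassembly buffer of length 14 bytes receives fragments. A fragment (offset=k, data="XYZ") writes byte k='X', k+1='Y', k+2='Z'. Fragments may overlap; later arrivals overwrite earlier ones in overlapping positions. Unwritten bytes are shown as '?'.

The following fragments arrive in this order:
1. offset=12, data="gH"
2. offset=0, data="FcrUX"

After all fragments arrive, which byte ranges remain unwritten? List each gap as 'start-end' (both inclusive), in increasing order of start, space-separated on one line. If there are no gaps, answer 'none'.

Fragment 1: offset=12 len=2
Fragment 2: offset=0 len=5
Gaps: 5-11

Answer: 5-11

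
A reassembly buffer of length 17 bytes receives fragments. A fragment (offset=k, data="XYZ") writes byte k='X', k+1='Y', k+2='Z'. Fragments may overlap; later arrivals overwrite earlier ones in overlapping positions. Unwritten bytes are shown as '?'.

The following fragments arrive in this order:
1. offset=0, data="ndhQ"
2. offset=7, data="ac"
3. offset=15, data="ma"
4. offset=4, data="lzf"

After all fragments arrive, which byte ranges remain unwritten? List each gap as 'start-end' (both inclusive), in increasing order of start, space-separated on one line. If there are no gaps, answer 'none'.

Answer: 9-14

Derivation:
Fragment 1: offset=0 len=4
Fragment 2: offset=7 len=2
Fragment 3: offset=15 len=2
Fragment 4: offset=4 len=3
Gaps: 9-14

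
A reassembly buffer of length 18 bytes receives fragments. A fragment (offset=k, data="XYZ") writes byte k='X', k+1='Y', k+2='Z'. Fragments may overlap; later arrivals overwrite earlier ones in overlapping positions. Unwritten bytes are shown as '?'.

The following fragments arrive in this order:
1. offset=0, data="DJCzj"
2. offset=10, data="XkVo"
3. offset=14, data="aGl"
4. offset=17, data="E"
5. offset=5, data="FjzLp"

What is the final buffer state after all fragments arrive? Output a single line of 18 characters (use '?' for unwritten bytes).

Answer: DJCzjFjzLpXkVoaGlE

Derivation:
Fragment 1: offset=0 data="DJCzj" -> buffer=DJCzj?????????????
Fragment 2: offset=10 data="XkVo" -> buffer=DJCzj?????XkVo????
Fragment 3: offset=14 data="aGl" -> buffer=DJCzj?????XkVoaGl?
Fragment 4: offset=17 data="E" -> buffer=DJCzj?????XkVoaGlE
Fragment 5: offset=5 data="FjzLp" -> buffer=DJCzjFjzLpXkVoaGlE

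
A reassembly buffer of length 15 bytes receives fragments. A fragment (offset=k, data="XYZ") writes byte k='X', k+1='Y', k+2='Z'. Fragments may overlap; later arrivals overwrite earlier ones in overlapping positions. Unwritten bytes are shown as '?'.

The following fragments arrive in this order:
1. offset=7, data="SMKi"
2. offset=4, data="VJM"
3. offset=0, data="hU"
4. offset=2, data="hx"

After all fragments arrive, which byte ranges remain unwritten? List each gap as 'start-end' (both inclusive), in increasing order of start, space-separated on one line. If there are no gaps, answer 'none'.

Fragment 1: offset=7 len=4
Fragment 2: offset=4 len=3
Fragment 3: offset=0 len=2
Fragment 4: offset=2 len=2
Gaps: 11-14

Answer: 11-14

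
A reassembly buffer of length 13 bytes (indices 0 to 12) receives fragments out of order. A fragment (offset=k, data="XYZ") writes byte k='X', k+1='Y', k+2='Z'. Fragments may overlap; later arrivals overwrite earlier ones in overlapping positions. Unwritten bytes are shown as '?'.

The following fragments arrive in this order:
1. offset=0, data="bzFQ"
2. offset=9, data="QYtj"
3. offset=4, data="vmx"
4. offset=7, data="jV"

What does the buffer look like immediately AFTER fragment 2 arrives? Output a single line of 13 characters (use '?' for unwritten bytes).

Fragment 1: offset=0 data="bzFQ" -> buffer=bzFQ?????????
Fragment 2: offset=9 data="QYtj" -> buffer=bzFQ?????QYtj

Answer: bzFQ?????QYtj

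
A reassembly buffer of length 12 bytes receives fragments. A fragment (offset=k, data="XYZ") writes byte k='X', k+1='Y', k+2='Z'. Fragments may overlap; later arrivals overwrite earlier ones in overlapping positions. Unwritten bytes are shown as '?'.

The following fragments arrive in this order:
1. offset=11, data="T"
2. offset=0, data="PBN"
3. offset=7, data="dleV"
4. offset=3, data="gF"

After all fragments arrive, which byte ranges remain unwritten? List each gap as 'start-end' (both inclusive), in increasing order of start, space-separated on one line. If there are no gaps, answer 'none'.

Answer: 5-6

Derivation:
Fragment 1: offset=11 len=1
Fragment 2: offset=0 len=3
Fragment 3: offset=7 len=4
Fragment 4: offset=3 len=2
Gaps: 5-6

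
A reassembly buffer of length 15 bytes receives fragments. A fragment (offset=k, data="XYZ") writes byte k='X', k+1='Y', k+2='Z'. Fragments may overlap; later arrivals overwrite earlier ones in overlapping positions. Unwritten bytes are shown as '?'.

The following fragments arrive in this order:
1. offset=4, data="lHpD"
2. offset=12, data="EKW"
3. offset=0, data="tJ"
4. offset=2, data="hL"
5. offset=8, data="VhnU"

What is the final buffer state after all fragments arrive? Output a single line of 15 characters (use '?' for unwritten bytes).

Answer: tJhLlHpDVhnUEKW

Derivation:
Fragment 1: offset=4 data="lHpD" -> buffer=????lHpD???????
Fragment 2: offset=12 data="EKW" -> buffer=????lHpD????EKW
Fragment 3: offset=0 data="tJ" -> buffer=tJ??lHpD????EKW
Fragment 4: offset=2 data="hL" -> buffer=tJhLlHpD????EKW
Fragment 5: offset=8 data="VhnU" -> buffer=tJhLlHpDVhnUEKW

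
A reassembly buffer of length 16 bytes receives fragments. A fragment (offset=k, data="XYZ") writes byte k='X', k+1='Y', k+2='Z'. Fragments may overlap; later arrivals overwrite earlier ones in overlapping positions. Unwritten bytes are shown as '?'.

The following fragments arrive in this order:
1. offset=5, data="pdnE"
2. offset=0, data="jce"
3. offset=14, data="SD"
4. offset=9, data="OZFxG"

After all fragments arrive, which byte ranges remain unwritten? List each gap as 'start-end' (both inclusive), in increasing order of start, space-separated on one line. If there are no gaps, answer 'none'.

Answer: 3-4

Derivation:
Fragment 1: offset=5 len=4
Fragment 2: offset=0 len=3
Fragment 3: offset=14 len=2
Fragment 4: offset=9 len=5
Gaps: 3-4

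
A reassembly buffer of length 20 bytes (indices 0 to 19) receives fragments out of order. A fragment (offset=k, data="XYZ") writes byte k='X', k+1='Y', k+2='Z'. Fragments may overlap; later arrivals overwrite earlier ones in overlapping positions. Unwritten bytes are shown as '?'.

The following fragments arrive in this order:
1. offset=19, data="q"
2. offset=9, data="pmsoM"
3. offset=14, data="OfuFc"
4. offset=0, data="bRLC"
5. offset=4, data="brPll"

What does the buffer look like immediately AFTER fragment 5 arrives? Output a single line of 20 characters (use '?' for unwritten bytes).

Fragment 1: offset=19 data="q" -> buffer=???????????????????q
Fragment 2: offset=9 data="pmsoM" -> buffer=?????????pmsoM?????q
Fragment 3: offset=14 data="OfuFc" -> buffer=?????????pmsoMOfuFcq
Fragment 4: offset=0 data="bRLC" -> buffer=bRLC?????pmsoMOfuFcq
Fragment 5: offset=4 data="brPll" -> buffer=bRLCbrPllpmsoMOfuFcq

Answer: bRLCbrPllpmsoMOfuFcq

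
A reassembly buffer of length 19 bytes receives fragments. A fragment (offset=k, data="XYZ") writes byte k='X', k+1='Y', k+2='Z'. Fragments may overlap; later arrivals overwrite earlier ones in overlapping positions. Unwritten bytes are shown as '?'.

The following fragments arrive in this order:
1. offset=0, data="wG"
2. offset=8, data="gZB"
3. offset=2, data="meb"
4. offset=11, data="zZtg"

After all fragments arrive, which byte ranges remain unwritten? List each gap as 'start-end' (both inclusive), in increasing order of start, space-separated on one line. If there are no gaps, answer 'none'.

Fragment 1: offset=0 len=2
Fragment 2: offset=8 len=3
Fragment 3: offset=2 len=3
Fragment 4: offset=11 len=4
Gaps: 5-7 15-18

Answer: 5-7 15-18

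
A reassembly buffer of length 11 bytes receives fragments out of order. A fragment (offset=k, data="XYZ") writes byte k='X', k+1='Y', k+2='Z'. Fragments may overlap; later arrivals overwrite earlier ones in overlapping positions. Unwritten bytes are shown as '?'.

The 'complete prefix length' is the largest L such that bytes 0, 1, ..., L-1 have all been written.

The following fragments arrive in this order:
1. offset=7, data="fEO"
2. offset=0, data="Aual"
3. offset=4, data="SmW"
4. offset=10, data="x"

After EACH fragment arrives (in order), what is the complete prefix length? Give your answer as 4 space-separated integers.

Answer: 0 4 10 11

Derivation:
Fragment 1: offset=7 data="fEO" -> buffer=???????fEO? -> prefix_len=0
Fragment 2: offset=0 data="Aual" -> buffer=Aual???fEO? -> prefix_len=4
Fragment 3: offset=4 data="SmW" -> buffer=AualSmWfEO? -> prefix_len=10
Fragment 4: offset=10 data="x" -> buffer=AualSmWfEOx -> prefix_len=11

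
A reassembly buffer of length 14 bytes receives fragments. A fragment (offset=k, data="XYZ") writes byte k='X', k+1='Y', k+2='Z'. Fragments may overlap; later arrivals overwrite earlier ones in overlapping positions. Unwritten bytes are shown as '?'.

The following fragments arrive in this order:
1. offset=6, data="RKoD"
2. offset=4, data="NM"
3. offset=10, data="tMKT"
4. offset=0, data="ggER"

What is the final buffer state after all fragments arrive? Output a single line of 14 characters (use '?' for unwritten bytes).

Answer: ggERNMRKoDtMKT

Derivation:
Fragment 1: offset=6 data="RKoD" -> buffer=??????RKoD????
Fragment 2: offset=4 data="NM" -> buffer=????NMRKoD????
Fragment 3: offset=10 data="tMKT" -> buffer=????NMRKoDtMKT
Fragment 4: offset=0 data="ggER" -> buffer=ggERNMRKoDtMKT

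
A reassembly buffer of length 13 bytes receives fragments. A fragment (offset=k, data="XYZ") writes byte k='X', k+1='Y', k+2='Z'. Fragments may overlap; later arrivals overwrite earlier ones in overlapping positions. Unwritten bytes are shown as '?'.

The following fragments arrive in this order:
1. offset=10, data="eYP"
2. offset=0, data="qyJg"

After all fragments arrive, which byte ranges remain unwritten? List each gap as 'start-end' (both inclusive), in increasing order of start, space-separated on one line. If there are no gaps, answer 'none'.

Answer: 4-9

Derivation:
Fragment 1: offset=10 len=3
Fragment 2: offset=0 len=4
Gaps: 4-9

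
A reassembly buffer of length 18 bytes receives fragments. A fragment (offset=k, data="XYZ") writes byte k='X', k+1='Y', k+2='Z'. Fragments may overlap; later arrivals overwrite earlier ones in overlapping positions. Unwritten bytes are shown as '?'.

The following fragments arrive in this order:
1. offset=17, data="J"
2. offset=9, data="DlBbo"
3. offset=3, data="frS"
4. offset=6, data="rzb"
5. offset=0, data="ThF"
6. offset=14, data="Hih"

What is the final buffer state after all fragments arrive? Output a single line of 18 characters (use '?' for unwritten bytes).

Fragment 1: offset=17 data="J" -> buffer=?????????????????J
Fragment 2: offset=9 data="DlBbo" -> buffer=?????????DlBbo???J
Fragment 3: offset=3 data="frS" -> buffer=???frS???DlBbo???J
Fragment 4: offset=6 data="rzb" -> buffer=???frSrzbDlBbo???J
Fragment 5: offset=0 data="ThF" -> buffer=ThFfrSrzbDlBbo???J
Fragment 6: offset=14 data="Hih" -> buffer=ThFfrSrzbDlBboHihJ

Answer: ThFfrSrzbDlBboHihJ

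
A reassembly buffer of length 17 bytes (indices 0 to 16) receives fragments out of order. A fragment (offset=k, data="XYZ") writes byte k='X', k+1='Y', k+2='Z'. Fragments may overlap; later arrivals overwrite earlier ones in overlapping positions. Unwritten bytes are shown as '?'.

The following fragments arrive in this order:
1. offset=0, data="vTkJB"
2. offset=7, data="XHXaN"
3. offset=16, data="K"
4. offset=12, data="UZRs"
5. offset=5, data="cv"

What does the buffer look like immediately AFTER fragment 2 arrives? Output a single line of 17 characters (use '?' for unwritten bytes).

Answer: vTkJB??XHXaN?????

Derivation:
Fragment 1: offset=0 data="vTkJB" -> buffer=vTkJB????????????
Fragment 2: offset=7 data="XHXaN" -> buffer=vTkJB??XHXaN?????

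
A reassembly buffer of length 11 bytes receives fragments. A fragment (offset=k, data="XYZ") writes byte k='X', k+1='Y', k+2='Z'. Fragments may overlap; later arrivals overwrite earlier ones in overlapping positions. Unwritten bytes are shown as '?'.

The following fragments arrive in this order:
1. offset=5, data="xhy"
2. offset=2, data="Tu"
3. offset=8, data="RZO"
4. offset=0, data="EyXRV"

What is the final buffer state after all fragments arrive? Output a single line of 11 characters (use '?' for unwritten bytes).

Fragment 1: offset=5 data="xhy" -> buffer=?????xhy???
Fragment 2: offset=2 data="Tu" -> buffer=??Tu?xhy???
Fragment 3: offset=8 data="RZO" -> buffer=??Tu?xhyRZO
Fragment 4: offset=0 data="EyXRV" -> buffer=EyXRVxhyRZO

Answer: EyXRVxhyRZO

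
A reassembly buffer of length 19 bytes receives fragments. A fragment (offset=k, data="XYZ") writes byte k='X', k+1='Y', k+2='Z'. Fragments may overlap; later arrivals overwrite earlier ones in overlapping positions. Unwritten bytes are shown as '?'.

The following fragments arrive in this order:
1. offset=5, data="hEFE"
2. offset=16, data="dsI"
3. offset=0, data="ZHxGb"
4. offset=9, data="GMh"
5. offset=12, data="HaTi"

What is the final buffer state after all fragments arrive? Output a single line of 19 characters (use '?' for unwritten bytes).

Fragment 1: offset=5 data="hEFE" -> buffer=?????hEFE??????????
Fragment 2: offset=16 data="dsI" -> buffer=?????hEFE???????dsI
Fragment 3: offset=0 data="ZHxGb" -> buffer=ZHxGbhEFE???????dsI
Fragment 4: offset=9 data="GMh" -> buffer=ZHxGbhEFEGMh????dsI
Fragment 5: offset=12 data="HaTi" -> buffer=ZHxGbhEFEGMhHaTidsI

Answer: ZHxGbhEFEGMhHaTidsI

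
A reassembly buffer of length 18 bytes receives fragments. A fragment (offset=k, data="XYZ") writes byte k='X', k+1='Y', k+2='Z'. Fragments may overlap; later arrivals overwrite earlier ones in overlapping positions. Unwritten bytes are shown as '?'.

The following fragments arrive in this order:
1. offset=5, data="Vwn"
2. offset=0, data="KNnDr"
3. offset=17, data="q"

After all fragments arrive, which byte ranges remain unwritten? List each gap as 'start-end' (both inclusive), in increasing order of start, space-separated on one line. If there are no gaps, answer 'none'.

Fragment 1: offset=5 len=3
Fragment 2: offset=0 len=5
Fragment 3: offset=17 len=1
Gaps: 8-16

Answer: 8-16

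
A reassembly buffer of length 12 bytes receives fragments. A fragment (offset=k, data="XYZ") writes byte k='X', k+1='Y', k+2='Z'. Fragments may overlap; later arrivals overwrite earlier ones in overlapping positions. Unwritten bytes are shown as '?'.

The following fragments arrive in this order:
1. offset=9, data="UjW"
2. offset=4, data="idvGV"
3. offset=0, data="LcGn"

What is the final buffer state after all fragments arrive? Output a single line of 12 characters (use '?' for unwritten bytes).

Answer: LcGnidvGVUjW

Derivation:
Fragment 1: offset=9 data="UjW" -> buffer=?????????UjW
Fragment 2: offset=4 data="idvGV" -> buffer=????idvGVUjW
Fragment 3: offset=0 data="LcGn" -> buffer=LcGnidvGVUjW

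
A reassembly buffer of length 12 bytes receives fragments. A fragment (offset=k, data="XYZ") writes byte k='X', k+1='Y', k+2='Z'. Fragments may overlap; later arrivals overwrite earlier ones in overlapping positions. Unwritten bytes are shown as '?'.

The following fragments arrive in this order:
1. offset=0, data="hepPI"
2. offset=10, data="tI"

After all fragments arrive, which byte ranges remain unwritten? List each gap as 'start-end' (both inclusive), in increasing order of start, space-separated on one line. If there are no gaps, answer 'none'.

Answer: 5-9

Derivation:
Fragment 1: offset=0 len=5
Fragment 2: offset=10 len=2
Gaps: 5-9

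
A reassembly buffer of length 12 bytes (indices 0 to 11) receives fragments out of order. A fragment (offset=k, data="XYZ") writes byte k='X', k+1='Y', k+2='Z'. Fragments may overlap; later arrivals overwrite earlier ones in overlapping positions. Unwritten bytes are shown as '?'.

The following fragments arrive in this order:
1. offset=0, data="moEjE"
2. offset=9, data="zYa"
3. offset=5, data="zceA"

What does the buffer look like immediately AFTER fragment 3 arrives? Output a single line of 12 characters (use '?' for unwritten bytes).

Answer: moEjEzceAzYa

Derivation:
Fragment 1: offset=0 data="moEjE" -> buffer=moEjE???????
Fragment 2: offset=9 data="zYa" -> buffer=moEjE????zYa
Fragment 3: offset=5 data="zceA" -> buffer=moEjEzceAzYa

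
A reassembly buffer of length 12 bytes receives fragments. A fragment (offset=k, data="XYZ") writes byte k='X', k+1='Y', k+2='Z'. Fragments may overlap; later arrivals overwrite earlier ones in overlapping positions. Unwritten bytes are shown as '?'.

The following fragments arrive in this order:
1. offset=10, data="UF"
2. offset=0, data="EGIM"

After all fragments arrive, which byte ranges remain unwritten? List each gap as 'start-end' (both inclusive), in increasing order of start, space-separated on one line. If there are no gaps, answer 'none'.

Answer: 4-9

Derivation:
Fragment 1: offset=10 len=2
Fragment 2: offset=0 len=4
Gaps: 4-9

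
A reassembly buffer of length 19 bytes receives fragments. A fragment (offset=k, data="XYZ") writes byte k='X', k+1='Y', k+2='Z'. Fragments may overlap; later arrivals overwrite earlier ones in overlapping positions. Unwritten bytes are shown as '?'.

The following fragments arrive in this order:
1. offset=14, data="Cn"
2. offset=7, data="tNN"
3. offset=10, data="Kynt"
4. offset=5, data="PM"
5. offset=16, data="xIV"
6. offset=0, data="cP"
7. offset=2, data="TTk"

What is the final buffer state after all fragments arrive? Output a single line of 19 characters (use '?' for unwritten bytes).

Fragment 1: offset=14 data="Cn" -> buffer=??????????????Cn???
Fragment 2: offset=7 data="tNN" -> buffer=???????tNN????Cn???
Fragment 3: offset=10 data="Kynt" -> buffer=???????tNNKyntCn???
Fragment 4: offset=5 data="PM" -> buffer=?????PMtNNKyntCn???
Fragment 5: offset=16 data="xIV" -> buffer=?????PMtNNKyntCnxIV
Fragment 6: offset=0 data="cP" -> buffer=cP???PMtNNKyntCnxIV
Fragment 7: offset=2 data="TTk" -> buffer=cPTTkPMtNNKyntCnxIV

Answer: cPTTkPMtNNKyntCnxIV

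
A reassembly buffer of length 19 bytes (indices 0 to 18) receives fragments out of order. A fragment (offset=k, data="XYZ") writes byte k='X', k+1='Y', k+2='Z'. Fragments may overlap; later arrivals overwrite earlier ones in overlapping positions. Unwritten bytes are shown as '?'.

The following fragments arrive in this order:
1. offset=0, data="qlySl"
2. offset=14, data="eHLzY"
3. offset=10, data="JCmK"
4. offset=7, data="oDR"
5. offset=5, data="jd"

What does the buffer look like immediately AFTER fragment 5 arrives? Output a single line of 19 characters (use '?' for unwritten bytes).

Fragment 1: offset=0 data="qlySl" -> buffer=qlySl??????????????
Fragment 2: offset=14 data="eHLzY" -> buffer=qlySl?????????eHLzY
Fragment 3: offset=10 data="JCmK" -> buffer=qlySl?????JCmKeHLzY
Fragment 4: offset=7 data="oDR" -> buffer=qlySl??oDRJCmKeHLzY
Fragment 5: offset=5 data="jd" -> buffer=qlySljdoDRJCmKeHLzY

Answer: qlySljdoDRJCmKeHLzY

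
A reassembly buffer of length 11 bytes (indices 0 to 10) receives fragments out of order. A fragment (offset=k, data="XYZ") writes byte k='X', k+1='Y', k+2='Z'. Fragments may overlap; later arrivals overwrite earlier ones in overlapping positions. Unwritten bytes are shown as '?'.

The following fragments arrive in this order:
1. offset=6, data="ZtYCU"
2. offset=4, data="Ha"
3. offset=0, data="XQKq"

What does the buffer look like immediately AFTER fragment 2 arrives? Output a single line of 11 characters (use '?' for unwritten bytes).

Fragment 1: offset=6 data="ZtYCU" -> buffer=??????ZtYCU
Fragment 2: offset=4 data="Ha" -> buffer=????HaZtYCU

Answer: ????HaZtYCU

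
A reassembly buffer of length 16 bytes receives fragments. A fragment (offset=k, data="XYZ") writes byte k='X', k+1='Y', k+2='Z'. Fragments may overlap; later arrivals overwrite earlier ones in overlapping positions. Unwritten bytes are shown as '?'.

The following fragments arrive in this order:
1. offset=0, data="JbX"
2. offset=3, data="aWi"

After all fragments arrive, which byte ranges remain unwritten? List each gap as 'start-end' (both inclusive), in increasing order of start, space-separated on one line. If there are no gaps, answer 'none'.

Fragment 1: offset=0 len=3
Fragment 2: offset=3 len=3
Gaps: 6-15

Answer: 6-15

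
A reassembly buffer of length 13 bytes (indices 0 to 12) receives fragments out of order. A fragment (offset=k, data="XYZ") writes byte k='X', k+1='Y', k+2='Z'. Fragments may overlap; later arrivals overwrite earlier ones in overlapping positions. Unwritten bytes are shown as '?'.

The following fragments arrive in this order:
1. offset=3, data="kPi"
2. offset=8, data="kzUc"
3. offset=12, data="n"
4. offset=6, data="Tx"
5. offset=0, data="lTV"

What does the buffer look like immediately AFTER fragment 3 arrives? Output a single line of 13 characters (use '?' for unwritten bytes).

Fragment 1: offset=3 data="kPi" -> buffer=???kPi???????
Fragment 2: offset=8 data="kzUc" -> buffer=???kPi??kzUc?
Fragment 3: offset=12 data="n" -> buffer=???kPi??kzUcn

Answer: ???kPi??kzUcn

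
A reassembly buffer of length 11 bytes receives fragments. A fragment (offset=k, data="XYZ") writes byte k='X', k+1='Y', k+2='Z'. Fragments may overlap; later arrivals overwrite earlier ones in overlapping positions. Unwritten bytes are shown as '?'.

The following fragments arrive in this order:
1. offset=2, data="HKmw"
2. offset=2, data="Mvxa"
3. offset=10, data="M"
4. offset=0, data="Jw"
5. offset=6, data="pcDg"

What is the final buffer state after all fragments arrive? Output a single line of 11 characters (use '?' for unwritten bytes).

Answer: JwMvxapcDgM

Derivation:
Fragment 1: offset=2 data="HKmw" -> buffer=??HKmw?????
Fragment 2: offset=2 data="Mvxa" -> buffer=??Mvxa?????
Fragment 3: offset=10 data="M" -> buffer=??Mvxa????M
Fragment 4: offset=0 data="Jw" -> buffer=JwMvxa????M
Fragment 5: offset=6 data="pcDg" -> buffer=JwMvxapcDgM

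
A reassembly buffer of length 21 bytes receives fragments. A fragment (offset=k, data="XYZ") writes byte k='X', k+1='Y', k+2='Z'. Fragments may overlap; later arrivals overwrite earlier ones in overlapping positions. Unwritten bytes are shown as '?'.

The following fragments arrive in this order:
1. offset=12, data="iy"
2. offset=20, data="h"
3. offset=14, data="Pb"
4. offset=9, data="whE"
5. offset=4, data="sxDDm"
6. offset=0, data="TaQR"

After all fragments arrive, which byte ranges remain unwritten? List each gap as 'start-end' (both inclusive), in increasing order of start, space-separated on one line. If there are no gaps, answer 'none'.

Fragment 1: offset=12 len=2
Fragment 2: offset=20 len=1
Fragment 3: offset=14 len=2
Fragment 4: offset=9 len=3
Fragment 5: offset=4 len=5
Fragment 6: offset=0 len=4
Gaps: 16-19

Answer: 16-19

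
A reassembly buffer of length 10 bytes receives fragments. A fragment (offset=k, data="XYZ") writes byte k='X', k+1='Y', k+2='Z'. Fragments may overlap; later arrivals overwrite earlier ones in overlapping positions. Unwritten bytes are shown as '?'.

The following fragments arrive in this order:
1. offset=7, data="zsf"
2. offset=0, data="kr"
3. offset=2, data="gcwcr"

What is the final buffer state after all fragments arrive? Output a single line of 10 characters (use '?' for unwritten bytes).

Fragment 1: offset=7 data="zsf" -> buffer=???????zsf
Fragment 2: offset=0 data="kr" -> buffer=kr?????zsf
Fragment 3: offset=2 data="gcwcr" -> buffer=krgcwcrzsf

Answer: krgcwcrzsf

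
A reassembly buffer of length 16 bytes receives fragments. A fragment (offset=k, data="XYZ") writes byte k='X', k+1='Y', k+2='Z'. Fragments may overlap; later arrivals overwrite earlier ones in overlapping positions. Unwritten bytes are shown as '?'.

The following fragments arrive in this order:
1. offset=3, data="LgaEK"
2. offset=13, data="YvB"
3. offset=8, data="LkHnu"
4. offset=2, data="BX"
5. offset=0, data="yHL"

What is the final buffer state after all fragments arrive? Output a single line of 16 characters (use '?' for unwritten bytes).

Fragment 1: offset=3 data="LgaEK" -> buffer=???LgaEK????????
Fragment 2: offset=13 data="YvB" -> buffer=???LgaEK?????YvB
Fragment 3: offset=8 data="LkHnu" -> buffer=???LgaEKLkHnuYvB
Fragment 4: offset=2 data="BX" -> buffer=??BXgaEKLkHnuYvB
Fragment 5: offset=0 data="yHL" -> buffer=yHLXgaEKLkHnuYvB

Answer: yHLXgaEKLkHnuYvB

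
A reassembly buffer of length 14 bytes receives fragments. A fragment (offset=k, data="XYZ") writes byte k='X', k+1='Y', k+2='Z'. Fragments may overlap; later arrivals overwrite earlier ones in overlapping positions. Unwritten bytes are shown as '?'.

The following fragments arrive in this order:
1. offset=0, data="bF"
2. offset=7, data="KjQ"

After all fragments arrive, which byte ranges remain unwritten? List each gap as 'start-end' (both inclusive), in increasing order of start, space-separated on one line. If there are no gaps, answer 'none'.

Fragment 1: offset=0 len=2
Fragment 2: offset=7 len=3
Gaps: 2-6 10-13

Answer: 2-6 10-13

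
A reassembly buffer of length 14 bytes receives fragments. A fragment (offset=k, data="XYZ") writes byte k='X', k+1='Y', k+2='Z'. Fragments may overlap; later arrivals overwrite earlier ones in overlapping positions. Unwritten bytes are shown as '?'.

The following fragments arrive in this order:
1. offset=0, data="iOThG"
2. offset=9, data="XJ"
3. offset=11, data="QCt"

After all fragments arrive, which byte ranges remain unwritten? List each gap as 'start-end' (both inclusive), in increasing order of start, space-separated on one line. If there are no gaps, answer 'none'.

Fragment 1: offset=0 len=5
Fragment 2: offset=9 len=2
Fragment 3: offset=11 len=3
Gaps: 5-8

Answer: 5-8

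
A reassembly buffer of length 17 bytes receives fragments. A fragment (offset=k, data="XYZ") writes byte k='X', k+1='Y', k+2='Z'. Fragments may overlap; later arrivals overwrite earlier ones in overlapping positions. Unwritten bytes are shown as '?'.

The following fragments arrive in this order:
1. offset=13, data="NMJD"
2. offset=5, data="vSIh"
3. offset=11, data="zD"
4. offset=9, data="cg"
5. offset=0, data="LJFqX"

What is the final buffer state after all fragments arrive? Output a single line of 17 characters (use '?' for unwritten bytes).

Answer: LJFqXvSIhcgzDNMJD

Derivation:
Fragment 1: offset=13 data="NMJD" -> buffer=?????????????NMJD
Fragment 2: offset=5 data="vSIh" -> buffer=?????vSIh????NMJD
Fragment 3: offset=11 data="zD" -> buffer=?????vSIh??zDNMJD
Fragment 4: offset=9 data="cg" -> buffer=?????vSIhcgzDNMJD
Fragment 5: offset=0 data="LJFqX" -> buffer=LJFqXvSIhcgzDNMJD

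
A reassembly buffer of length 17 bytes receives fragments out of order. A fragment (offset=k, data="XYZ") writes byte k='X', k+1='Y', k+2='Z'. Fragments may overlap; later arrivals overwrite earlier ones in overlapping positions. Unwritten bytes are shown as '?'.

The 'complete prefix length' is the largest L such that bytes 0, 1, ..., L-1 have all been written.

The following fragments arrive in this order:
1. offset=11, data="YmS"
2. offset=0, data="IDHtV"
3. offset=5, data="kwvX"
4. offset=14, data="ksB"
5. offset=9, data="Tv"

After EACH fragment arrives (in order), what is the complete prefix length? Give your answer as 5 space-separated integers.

Answer: 0 5 9 9 17

Derivation:
Fragment 1: offset=11 data="YmS" -> buffer=???????????YmS??? -> prefix_len=0
Fragment 2: offset=0 data="IDHtV" -> buffer=IDHtV??????YmS??? -> prefix_len=5
Fragment 3: offset=5 data="kwvX" -> buffer=IDHtVkwvX??YmS??? -> prefix_len=9
Fragment 4: offset=14 data="ksB" -> buffer=IDHtVkwvX??YmSksB -> prefix_len=9
Fragment 5: offset=9 data="Tv" -> buffer=IDHtVkwvXTvYmSksB -> prefix_len=17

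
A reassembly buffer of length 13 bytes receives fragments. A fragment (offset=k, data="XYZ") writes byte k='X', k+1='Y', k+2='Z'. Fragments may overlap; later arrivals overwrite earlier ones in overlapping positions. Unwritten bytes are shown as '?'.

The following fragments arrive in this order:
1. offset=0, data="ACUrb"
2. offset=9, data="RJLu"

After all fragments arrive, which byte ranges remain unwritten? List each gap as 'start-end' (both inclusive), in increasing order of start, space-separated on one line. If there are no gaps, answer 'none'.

Answer: 5-8

Derivation:
Fragment 1: offset=0 len=5
Fragment 2: offset=9 len=4
Gaps: 5-8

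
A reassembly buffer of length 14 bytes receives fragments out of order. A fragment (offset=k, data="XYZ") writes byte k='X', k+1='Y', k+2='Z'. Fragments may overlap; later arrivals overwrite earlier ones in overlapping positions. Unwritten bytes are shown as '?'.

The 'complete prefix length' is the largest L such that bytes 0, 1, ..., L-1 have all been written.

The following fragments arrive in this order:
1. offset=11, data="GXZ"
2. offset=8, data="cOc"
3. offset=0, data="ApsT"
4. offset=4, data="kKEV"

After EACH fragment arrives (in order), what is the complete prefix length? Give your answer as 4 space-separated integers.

Answer: 0 0 4 14

Derivation:
Fragment 1: offset=11 data="GXZ" -> buffer=???????????GXZ -> prefix_len=0
Fragment 2: offset=8 data="cOc" -> buffer=????????cOcGXZ -> prefix_len=0
Fragment 3: offset=0 data="ApsT" -> buffer=ApsT????cOcGXZ -> prefix_len=4
Fragment 4: offset=4 data="kKEV" -> buffer=ApsTkKEVcOcGXZ -> prefix_len=14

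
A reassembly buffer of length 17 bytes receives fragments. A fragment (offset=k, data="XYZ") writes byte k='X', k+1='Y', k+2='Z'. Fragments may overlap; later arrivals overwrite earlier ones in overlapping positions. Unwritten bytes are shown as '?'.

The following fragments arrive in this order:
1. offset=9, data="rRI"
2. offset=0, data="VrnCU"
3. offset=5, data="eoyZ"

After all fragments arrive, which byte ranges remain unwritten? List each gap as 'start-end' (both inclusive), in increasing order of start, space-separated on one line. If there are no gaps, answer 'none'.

Answer: 12-16

Derivation:
Fragment 1: offset=9 len=3
Fragment 2: offset=0 len=5
Fragment 3: offset=5 len=4
Gaps: 12-16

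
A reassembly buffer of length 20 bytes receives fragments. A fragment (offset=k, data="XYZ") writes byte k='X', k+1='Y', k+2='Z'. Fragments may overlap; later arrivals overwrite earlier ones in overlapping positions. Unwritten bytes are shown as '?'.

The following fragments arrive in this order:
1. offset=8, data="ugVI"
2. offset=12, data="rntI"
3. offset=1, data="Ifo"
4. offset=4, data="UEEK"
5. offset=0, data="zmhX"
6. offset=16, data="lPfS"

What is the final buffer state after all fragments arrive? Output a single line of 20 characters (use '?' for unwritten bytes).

Answer: zmhXUEEKugVIrntIlPfS

Derivation:
Fragment 1: offset=8 data="ugVI" -> buffer=????????ugVI????????
Fragment 2: offset=12 data="rntI" -> buffer=????????ugVIrntI????
Fragment 3: offset=1 data="Ifo" -> buffer=?Ifo????ugVIrntI????
Fragment 4: offset=4 data="UEEK" -> buffer=?IfoUEEKugVIrntI????
Fragment 5: offset=0 data="zmhX" -> buffer=zmhXUEEKugVIrntI????
Fragment 6: offset=16 data="lPfS" -> buffer=zmhXUEEKugVIrntIlPfS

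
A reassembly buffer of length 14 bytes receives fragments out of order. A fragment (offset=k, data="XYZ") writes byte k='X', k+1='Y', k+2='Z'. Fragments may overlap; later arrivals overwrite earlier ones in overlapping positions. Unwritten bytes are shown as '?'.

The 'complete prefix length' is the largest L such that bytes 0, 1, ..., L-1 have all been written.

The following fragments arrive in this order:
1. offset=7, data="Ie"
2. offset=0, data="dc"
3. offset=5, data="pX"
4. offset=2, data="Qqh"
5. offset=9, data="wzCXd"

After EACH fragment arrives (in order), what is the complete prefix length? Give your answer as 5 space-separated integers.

Answer: 0 2 2 9 14

Derivation:
Fragment 1: offset=7 data="Ie" -> buffer=???????Ie????? -> prefix_len=0
Fragment 2: offset=0 data="dc" -> buffer=dc?????Ie????? -> prefix_len=2
Fragment 3: offset=5 data="pX" -> buffer=dc???pXIe????? -> prefix_len=2
Fragment 4: offset=2 data="Qqh" -> buffer=dcQqhpXIe????? -> prefix_len=9
Fragment 5: offset=9 data="wzCXd" -> buffer=dcQqhpXIewzCXd -> prefix_len=14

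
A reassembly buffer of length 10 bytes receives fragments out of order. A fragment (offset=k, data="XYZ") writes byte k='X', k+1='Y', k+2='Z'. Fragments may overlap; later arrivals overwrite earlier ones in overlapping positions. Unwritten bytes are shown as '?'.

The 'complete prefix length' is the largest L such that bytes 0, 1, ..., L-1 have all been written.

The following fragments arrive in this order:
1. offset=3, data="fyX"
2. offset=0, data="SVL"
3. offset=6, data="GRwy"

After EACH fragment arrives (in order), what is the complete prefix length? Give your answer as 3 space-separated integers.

Fragment 1: offset=3 data="fyX" -> buffer=???fyX???? -> prefix_len=0
Fragment 2: offset=0 data="SVL" -> buffer=SVLfyX???? -> prefix_len=6
Fragment 3: offset=6 data="GRwy" -> buffer=SVLfyXGRwy -> prefix_len=10

Answer: 0 6 10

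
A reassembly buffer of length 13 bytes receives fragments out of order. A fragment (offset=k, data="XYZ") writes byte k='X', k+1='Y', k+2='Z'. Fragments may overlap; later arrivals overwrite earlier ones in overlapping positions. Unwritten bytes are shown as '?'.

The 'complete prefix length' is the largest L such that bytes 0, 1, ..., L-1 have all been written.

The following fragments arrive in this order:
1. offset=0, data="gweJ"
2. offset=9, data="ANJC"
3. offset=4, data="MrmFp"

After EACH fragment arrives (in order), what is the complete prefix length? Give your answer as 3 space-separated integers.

Answer: 4 4 13

Derivation:
Fragment 1: offset=0 data="gweJ" -> buffer=gweJ????????? -> prefix_len=4
Fragment 2: offset=9 data="ANJC" -> buffer=gweJ?????ANJC -> prefix_len=4
Fragment 3: offset=4 data="MrmFp" -> buffer=gweJMrmFpANJC -> prefix_len=13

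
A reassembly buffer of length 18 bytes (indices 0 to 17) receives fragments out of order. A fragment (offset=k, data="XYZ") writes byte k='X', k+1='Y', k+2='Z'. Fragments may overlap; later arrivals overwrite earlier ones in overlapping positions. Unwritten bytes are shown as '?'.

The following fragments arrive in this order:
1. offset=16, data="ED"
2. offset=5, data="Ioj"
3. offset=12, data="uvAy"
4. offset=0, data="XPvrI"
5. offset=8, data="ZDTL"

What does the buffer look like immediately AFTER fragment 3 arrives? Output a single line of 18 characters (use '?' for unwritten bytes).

Answer: ?????Ioj????uvAyED

Derivation:
Fragment 1: offset=16 data="ED" -> buffer=????????????????ED
Fragment 2: offset=5 data="Ioj" -> buffer=?????Ioj????????ED
Fragment 3: offset=12 data="uvAy" -> buffer=?????Ioj????uvAyED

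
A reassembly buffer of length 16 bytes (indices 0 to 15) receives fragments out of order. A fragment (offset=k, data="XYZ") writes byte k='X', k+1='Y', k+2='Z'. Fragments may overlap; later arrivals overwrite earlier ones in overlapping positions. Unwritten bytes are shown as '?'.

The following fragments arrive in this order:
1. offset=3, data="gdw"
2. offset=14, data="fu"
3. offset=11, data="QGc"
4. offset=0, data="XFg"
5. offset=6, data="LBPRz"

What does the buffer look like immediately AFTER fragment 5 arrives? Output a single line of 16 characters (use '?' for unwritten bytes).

Fragment 1: offset=3 data="gdw" -> buffer=???gdw??????????
Fragment 2: offset=14 data="fu" -> buffer=???gdw????????fu
Fragment 3: offset=11 data="QGc" -> buffer=???gdw?????QGcfu
Fragment 4: offset=0 data="XFg" -> buffer=XFggdw?????QGcfu
Fragment 5: offset=6 data="LBPRz" -> buffer=XFggdwLBPRzQGcfu

Answer: XFggdwLBPRzQGcfu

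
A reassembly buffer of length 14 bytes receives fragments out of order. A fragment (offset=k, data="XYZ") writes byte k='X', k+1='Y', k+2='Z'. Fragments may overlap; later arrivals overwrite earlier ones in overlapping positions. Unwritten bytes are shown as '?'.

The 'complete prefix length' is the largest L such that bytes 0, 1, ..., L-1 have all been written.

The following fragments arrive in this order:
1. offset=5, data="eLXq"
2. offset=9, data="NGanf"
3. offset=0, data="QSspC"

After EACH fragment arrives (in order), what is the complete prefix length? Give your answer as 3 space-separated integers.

Answer: 0 0 14

Derivation:
Fragment 1: offset=5 data="eLXq" -> buffer=?????eLXq????? -> prefix_len=0
Fragment 2: offset=9 data="NGanf" -> buffer=?????eLXqNGanf -> prefix_len=0
Fragment 3: offset=0 data="QSspC" -> buffer=QSspCeLXqNGanf -> prefix_len=14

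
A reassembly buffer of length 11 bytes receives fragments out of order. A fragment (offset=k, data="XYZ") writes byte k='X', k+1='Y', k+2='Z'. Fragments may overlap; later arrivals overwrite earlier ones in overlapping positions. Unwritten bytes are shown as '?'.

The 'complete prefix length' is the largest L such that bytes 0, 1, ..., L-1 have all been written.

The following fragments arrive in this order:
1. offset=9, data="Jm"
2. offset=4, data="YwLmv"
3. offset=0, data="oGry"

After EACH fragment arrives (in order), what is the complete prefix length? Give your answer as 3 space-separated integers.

Answer: 0 0 11

Derivation:
Fragment 1: offset=9 data="Jm" -> buffer=?????????Jm -> prefix_len=0
Fragment 2: offset=4 data="YwLmv" -> buffer=????YwLmvJm -> prefix_len=0
Fragment 3: offset=0 data="oGry" -> buffer=oGryYwLmvJm -> prefix_len=11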